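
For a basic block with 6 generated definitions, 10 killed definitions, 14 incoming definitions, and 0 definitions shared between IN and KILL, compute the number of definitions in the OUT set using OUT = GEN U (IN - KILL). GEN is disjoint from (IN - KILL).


IN - KILL: 14 - 0 = 14 surviving definitions
OUT = GEN + surviving = 6 + 14 = 20

20


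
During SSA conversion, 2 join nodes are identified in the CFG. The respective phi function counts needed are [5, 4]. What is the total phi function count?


Total phi functions = sum of phi functions at each join node
= 5 + 4 = 9

9


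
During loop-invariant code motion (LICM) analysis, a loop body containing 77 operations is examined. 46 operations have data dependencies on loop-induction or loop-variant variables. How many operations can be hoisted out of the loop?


Invariant candidates = total - loop-dependent
= 77 - 46 = 31

31


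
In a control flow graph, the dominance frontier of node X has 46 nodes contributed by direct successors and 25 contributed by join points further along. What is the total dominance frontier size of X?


DF(X) = direct successor contributions + join point contributions
= 46 + 25 = 71

71


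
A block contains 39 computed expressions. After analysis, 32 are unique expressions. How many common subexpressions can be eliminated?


CSE count = total expressions - unique expressions
= 39 - 32 = 7

7


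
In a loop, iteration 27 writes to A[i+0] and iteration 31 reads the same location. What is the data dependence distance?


Distance = read iteration - write iteration
= 31 - 27 = 4

4


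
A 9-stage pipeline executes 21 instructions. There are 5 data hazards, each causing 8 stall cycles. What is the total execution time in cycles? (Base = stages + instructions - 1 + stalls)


Base cycles = 9 + 21 - 1 = 29
Total stalls = 5 * 8 = 40
Total = 29 + 40 = 69

69


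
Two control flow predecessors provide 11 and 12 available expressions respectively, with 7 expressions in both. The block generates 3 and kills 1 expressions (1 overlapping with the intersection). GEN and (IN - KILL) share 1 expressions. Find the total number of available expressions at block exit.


IN = intersection of predecessors = 7
IN - KILL = 7 - 1 = 6
|OUT| = |GEN| + |IN - KILL| - |GEN ∩ (IN - KILL)| = 3 + 6 - 1 = 8

8


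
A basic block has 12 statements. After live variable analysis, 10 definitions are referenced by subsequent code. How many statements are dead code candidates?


Dead code = total statements - live definitions
= 12 - 10 = 2

2


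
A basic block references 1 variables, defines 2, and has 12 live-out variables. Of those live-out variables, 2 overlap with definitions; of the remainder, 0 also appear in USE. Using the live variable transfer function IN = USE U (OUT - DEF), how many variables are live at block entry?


OUT - DEF: 12 - 2 = 10
|IN| = |USE| + |OUT - DEF| - |USE ∩ (OUT - DEF)| = 1 + 10 - 0 = 11

11


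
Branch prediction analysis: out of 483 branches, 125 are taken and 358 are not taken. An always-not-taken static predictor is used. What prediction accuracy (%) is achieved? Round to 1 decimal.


Predictor: always-not-taken
Correct predictions = 358
Accuracy = 358 / 483 * 100 = 74.1%

74.1


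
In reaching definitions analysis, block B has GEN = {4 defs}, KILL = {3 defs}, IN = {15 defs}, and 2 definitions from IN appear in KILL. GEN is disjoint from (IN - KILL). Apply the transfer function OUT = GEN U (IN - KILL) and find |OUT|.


IN - KILL: 15 - 2 = 13 surviving definitions
OUT = GEN + surviving = 4 + 13 = 17

17


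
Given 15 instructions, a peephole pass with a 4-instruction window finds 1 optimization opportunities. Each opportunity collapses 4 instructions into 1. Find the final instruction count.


Each match removes 3 instructions.
Total removed = 1 * 3 = 3
Remaining = 15 - 3 = 12

12


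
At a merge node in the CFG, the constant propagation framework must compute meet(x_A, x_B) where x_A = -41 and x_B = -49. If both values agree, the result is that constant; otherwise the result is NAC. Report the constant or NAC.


Meet operation: if both paths give the same constant, result is that constant; if they differ, result is NAC (not-a-constant).
Path A: -41, Path B: -49 -> differ
Result: not-a-constant -> NAC

NAC


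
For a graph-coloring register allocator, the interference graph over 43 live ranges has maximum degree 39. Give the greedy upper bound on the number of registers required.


Greedy coloring never needs more than (max_degree + 1) colors: when coloring a vertex, at most max_degree neighbors are already colored.
Upper bound = 39 + 1 = 40

40


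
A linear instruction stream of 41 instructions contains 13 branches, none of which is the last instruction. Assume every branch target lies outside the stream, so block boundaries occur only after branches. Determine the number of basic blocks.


With no in-sequence branch targets, the leaders are the first instruction plus the instruction after each branch.
Number of basic blocks = branches + 1
= 13 + 1 = 14

14


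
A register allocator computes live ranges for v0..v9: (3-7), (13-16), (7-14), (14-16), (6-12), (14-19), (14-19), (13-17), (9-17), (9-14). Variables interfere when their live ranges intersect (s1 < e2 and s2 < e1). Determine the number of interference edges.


Check all pairs for overlapping intervals.
Two intervals (s1,e1) and (s2,e2) overlap if s1 < e2 and s2 < e1.
v0 (3-7) vs v1..v9: overlaps v4 -> 1
v1 (13-16) vs v2..v9: overlaps v2, v3, v5, v6, v7, v8, v9 -> 7
v2 (7-14) vs v3..v9: overlaps v4, v7, v8, v9 -> 4
v3 (14-16) vs v4..v9: overlaps v5, v6, v7, v8 -> 4
v4 (6-12) vs v5..v9: overlaps v8, v9 -> 2
v5 (14-19) vs v6..v9: overlaps v6, v7, v8 -> 3
v6 (14-19) vs v7..v9: overlaps v7, v8 -> 2
v7 (13-17) vs v8..v9: overlaps v8, v9 -> 2
v8 (9-17) vs v9: overlaps v9 -> 1
Total overlapping pairs = 1 + 7 + 4 + 4 + 2 + 3 + 2 + 2 + 1 = 26

26


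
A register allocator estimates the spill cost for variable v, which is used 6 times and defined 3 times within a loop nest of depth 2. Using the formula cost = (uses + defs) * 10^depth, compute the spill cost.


uses + defs = 6 + 3 = 9
10^2 = 100
Spill cost = 9 * 100 = 900

900


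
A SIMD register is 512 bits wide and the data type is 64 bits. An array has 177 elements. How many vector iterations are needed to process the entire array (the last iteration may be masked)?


Width = 512 / 64 = 8 elements per vector op
Iterations = ceil(177 / 8) = 23

23


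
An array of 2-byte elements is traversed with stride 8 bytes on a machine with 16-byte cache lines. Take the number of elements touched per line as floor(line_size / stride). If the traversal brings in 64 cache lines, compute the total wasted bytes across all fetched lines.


Elements per line = floor(16 / 8) = 2
Bytes used per line = 2 * 2 = 4
Wasted per line = 16 - 4 = 12
Total wasted = 12 * 64 = 768

768


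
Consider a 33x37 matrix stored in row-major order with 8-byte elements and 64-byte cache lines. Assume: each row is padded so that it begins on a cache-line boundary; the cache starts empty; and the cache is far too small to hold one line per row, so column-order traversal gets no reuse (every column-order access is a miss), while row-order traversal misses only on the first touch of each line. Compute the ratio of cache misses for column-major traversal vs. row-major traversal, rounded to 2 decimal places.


Each row occupies 37 * 8 = 296 bytes and starts on a line boundary, so it spans ceil(296 / 64) = 5 cache lines.
Row-major traversal misses (one per line touched): 33 * ceil(37 * 8 / 64) = 165
Column-major traversal misses (no reuse, every access misses): 33 * 37 = 1221
Ratio = 1221 / 165 = 7.4

7.4


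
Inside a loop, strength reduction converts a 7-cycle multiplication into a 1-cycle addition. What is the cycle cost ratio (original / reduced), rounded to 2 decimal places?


Ratio = mult_cost / add_cost = 7 / 1 = 7.0

7.0


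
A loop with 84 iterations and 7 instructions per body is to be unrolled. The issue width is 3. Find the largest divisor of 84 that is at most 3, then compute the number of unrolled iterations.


Largest divisor of 84 <= 3 is 3
New iterations = 84 / 3 = 28

28


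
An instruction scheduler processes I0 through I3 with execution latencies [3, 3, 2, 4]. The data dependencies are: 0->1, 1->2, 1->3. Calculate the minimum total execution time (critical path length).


Compute longest path through dependency graph: dist(Ik) = max over predecessors of dist + latency(Ik).
dist(I0) = latency 3 = 3
dist(I1) = dist(I0) + 3 = 3 + 3 = 6
dist(I2) = dist(I1) + 2 = 6 + 2 = 8
dist(I3) = dist(I1) + 4 = 6 + 4 = 10
Critical path = max dist = 10

10


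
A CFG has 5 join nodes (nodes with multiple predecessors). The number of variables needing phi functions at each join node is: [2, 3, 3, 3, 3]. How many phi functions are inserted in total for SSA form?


Total phi functions = sum of phi functions at each join node
= 2 + 3 + 3 + 3 + 3 = 14

14


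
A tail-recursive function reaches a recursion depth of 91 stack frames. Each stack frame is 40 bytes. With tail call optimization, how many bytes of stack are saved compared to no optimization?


Without TCO: 91 * 40 = 3640 bytes
With TCO: reuse 1 frame = 40 bytes
Savings = 3640 - 40 = 3600

3600


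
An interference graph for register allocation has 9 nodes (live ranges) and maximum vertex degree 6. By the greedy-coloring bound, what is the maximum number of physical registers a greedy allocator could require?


Greedy coloring never needs more than (max_degree + 1) colors: when coloring a vertex, at most max_degree neighbors are already colored.
Upper bound = 6 + 1 = 7

7


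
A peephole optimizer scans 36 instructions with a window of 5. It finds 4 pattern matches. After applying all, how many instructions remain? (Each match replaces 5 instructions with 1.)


Each match removes 4 instructions.
Total removed = 4 * 4 = 16
Remaining = 36 - 16 = 20

20


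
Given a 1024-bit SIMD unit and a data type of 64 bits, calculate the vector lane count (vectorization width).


Width = SIMD bits / data type bits
= 1024 / 64 = 16

16


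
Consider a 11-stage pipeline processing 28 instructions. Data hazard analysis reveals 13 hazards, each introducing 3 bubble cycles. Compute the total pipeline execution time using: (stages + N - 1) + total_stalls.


Base cycles = 11 + 28 - 1 = 38
Total stalls = 13 * 3 = 39
Total = 38 + 39 = 77

77


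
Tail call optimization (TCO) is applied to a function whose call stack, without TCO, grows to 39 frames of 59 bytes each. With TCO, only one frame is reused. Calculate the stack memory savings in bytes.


Without TCO: 39 * 59 = 2301 bytes
With TCO: reuse 1 frame = 59 bytes
Savings = 2301 - 59 = 2242

2242


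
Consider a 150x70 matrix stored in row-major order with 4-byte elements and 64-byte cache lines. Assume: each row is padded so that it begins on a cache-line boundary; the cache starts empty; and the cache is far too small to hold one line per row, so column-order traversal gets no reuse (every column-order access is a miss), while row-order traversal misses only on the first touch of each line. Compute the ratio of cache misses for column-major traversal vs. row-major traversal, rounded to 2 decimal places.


Each row occupies 70 * 4 = 280 bytes and starts on a line boundary, so it spans ceil(280 / 64) = 5 cache lines.
Row-major traversal misses (one per line touched): 150 * ceil(70 * 4 / 64) = 750
Column-major traversal misses (no reuse, every access misses): 150 * 70 = 10500
Ratio = 10500 / 750 = 14.0

14.0


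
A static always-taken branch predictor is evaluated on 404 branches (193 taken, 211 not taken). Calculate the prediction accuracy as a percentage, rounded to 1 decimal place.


Predictor: always-taken
Correct predictions = 193
Accuracy = 193 / 404 * 100 = 47.8%

47.8


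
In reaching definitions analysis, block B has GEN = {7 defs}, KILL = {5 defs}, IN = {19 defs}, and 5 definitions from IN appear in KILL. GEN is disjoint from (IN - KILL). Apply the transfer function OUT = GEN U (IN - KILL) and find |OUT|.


IN - KILL: 19 - 5 = 14 surviving definitions
OUT = GEN + surviving = 7 + 14 = 21

21


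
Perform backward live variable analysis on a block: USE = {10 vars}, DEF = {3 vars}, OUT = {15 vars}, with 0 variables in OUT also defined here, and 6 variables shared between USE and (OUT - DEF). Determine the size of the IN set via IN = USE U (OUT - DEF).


OUT - DEF: 15 - 0 = 15
|IN| = |USE| + |OUT - DEF| - |USE ∩ (OUT - DEF)| = 10 + 15 - 6 = 19

19


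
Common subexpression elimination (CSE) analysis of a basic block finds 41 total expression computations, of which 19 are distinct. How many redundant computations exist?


CSE count = total expressions - unique expressions
= 41 - 19 = 22

22


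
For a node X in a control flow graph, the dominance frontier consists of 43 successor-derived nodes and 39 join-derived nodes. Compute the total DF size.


DF(X) = direct successor contributions + join point contributions
= 43 + 39 = 82

82


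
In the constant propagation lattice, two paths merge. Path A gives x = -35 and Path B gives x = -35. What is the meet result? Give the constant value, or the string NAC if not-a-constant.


Meet operation: if both paths give the same constant, result is that constant; if they differ, result is NAC (not-a-constant).
Path A: -35, Path B: -35 -> equal
Result: constant -> -35

-35


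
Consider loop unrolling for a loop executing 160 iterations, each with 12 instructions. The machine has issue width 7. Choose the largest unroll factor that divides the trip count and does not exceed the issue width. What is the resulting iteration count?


Largest divisor of 160 <= 7 is 5
New iterations = 160 / 5 = 32

32


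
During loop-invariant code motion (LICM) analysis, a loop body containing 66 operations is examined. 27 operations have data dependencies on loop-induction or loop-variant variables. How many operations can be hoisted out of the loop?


Invariant candidates = total - loop-dependent
= 66 - 27 = 39

39


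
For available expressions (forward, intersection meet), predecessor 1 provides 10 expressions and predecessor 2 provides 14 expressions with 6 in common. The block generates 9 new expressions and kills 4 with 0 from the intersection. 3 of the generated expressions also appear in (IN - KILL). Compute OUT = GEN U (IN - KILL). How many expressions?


IN = intersection of predecessors = 6
IN - KILL = 6 - 0 = 6
|OUT| = |GEN| + |IN - KILL| - |GEN ∩ (IN - KILL)| = 9 + 6 - 3 = 12

12


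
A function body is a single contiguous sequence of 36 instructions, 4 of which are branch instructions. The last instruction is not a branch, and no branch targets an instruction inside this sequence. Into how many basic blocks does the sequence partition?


With no in-sequence branch targets, the leaders are the first instruction plus the instruction after each branch.
Number of basic blocks = branches + 1
= 4 + 1 = 5

5


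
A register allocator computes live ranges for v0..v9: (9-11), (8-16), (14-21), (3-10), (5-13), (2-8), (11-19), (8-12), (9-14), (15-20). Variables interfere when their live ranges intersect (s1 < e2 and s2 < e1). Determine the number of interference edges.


Check all pairs for overlapping intervals.
Two intervals (s1,e1) and (s2,e2) overlap if s1 < e2 and s2 < e1.
v0 (9-11) vs v1..v9: overlaps v1, v3, v4, v7, v8 -> 5
v1 (8-16) vs v2..v9: overlaps v2, v3, v4, v6, v7, v8, v9 -> 7
v2 (14-21) vs v3..v9: overlaps v6, v9 -> 2
v3 (3-10) vs v4..v9: overlaps v4, v5, v7, v8 -> 4
v4 (5-13) vs v5..v9: overlaps v5, v6, v7, v8 -> 4
v5 (2-8) vs v6..v9: overlaps none -> 0
v6 (11-19) vs v7..v9: overlaps v7, v8, v9 -> 3
v7 (8-12) vs v8..v9: overlaps v8 -> 1
v8 (9-14) vs v9: overlaps none -> 0
Total overlapping pairs = 5 + 7 + 2 + 4 + 4 + 0 + 3 + 1 + 0 = 26

26


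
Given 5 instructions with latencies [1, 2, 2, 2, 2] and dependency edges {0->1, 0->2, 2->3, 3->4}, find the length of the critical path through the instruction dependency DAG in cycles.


Compute longest path through dependency graph: dist(Ik) = max over predecessors of dist + latency(Ik).
dist(I0) = latency 1 = 1
dist(I1) = dist(I0) + 2 = 1 + 2 = 3
dist(I2) = dist(I0) + 2 = 1 + 2 = 3
dist(I3) = dist(I2) + 2 = 3 + 2 = 5
dist(I4) = dist(I3) + 2 = 5 + 2 = 7
Critical path = max dist = 7

7


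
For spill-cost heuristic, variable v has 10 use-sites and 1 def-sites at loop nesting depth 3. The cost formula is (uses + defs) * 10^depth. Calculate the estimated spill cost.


uses + defs = 10 + 1 = 11
10^3 = 1000
Spill cost = 11 * 1000 = 11000

11000


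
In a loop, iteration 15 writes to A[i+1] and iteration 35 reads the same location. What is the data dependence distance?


Distance = read iteration - write iteration
= 35 - 15 = 20

20


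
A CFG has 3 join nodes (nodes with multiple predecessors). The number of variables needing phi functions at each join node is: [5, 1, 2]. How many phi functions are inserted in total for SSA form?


Total phi functions = sum of phi functions at each join node
= 5 + 1 + 2 = 8

8


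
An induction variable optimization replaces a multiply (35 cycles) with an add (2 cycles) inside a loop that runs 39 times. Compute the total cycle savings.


Per-iteration saving = 35 - 2 = 33
Total saved = 39 * 33 = 1287

1287


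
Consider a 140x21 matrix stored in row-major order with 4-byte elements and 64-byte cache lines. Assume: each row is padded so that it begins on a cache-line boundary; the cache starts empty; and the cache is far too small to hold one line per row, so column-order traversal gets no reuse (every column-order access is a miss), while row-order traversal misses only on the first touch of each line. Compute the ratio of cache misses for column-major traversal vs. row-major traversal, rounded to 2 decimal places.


Each row occupies 21 * 4 = 84 bytes and starts on a line boundary, so it spans ceil(84 / 64) = 2 cache lines.
Row-major traversal misses (one per line touched): 140 * ceil(21 * 4 / 64) = 280
Column-major traversal misses (no reuse, every access misses): 140 * 21 = 2940
Ratio = 2940 / 280 = 10.5

10.5


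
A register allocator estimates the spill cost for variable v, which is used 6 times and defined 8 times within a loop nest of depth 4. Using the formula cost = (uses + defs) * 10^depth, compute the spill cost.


uses + defs = 6 + 8 = 14
10^4 = 10000
Spill cost = 14 * 10000 = 140000

140000


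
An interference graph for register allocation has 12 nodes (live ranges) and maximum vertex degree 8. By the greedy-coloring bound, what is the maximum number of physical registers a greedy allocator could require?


Greedy coloring never needs more than (max_degree + 1) colors: when coloring a vertex, at most max_degree neighbors are already colored.
Upper bound = 8 + 1 = 9

9


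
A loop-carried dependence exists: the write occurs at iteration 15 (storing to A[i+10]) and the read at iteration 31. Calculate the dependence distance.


Distance = read iteration - write iteration
= 31 - 15 = 16

16


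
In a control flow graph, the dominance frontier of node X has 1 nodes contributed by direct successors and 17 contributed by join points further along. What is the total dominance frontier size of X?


DF(X) = direct successor contributions + join point contributions
= 1 + 17 = 18

18


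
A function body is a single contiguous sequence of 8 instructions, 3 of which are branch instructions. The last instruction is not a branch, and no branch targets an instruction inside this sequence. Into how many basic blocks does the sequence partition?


With no in-sequence branch targets, the leaders are the first instruction plus the instruction after each branch.
Number of basic blocks = branches + 1
= 3 + 1 = 4

4


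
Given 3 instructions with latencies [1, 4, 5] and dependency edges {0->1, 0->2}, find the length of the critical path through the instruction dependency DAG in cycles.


Compute longest path through dependency graph: dist(Ik) = max over predecessors of dist + latency(Ik).
dist(I0) = latency 1 = 1
dist(I1) = dist(I0) + 4 = 1 + 4 = 5
dist(I2) = dist(I0) + 5 = 1 + 5 = 6
Critical path = max dist = 6

6


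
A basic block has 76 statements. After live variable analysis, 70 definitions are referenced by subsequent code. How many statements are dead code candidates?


Dead code = total statements - live definitions
= 76 - 70 = 6

6


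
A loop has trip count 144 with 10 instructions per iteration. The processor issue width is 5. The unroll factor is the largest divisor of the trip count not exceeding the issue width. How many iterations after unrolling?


Largest divisor of 144 <= 5 is 4
New iterations = 144 / 4 = 36

36


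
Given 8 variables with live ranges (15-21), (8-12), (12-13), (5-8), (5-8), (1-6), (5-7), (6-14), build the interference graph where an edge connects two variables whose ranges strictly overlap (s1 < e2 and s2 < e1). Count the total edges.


Check all pairs for overlapping intervals.
Two intervals (s1,e1) and (s2,e2) overlap if s1 < e2 and s2 < e1.
v0 (15-21) vs v1..v7: overlaps none -> 0
v1 (8-12) vs v2..v7: overlaps v7 -> 1
v2 (12-13) vs v3..v7: overlaps v7 -> 1
v3 (5-8) vs v4..v7: overlaps v4, v5, v6, v7 -> 4
v4 (5-8) vs v5..v7: overlaps v5, v6, v7 -> 3
v5 (1-6) vs v6..v7: overlaps v6 -> 1
v6 (5-7) vs v7: overlaps v7 -> 1
Total overlapping pairs = 0 + 1 + 1 + 4 + 3 + 1 + 1 = 11

11


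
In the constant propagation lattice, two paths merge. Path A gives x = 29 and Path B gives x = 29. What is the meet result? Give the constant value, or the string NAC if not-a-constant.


Meet operation: if both paths give the same constant, result is that constant; if they differ, result is NAC (not-a-constant).
Path A: 29, Path B: 29 -> equal
Result: constant -> 29

29


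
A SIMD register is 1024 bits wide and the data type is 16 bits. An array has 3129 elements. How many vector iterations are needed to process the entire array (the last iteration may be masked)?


Width = 1024 / 16 = 64 elements per vector op
Iterations = ceil(3129 / 64) = 49

49


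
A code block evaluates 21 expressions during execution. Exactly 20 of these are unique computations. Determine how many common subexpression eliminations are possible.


CSE count = total expressions - unique expressions
= 21 - 20 = 1

1


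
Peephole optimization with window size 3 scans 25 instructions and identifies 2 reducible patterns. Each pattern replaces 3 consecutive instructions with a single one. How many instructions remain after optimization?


Each match removes 2 instructions.
Total removed = 2 * 2 = 4
Remaining = 25 - 4 = 21

21


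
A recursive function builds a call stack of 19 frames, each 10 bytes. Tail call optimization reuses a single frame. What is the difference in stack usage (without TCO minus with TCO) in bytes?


Without TCO: 19 * 10 = 190 bytes
With TCO: reuse 1 frame = 10 bytes
Savings = 190 - 10 = 180

180


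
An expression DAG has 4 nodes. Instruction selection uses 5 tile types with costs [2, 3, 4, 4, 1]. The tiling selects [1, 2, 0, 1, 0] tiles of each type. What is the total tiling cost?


Total cost = sum(count_i * cost_i)
= 1*2 + 2*3 + 0*4 + 1*4 + 0*1
= 12

12


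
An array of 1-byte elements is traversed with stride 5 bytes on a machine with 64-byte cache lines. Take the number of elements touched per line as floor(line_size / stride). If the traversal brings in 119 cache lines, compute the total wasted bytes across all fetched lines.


Elements per line = floor(64 / 5) = 12
Bytes used per line = 12 * 1 = 12
Wasted per line = 64 - 12 = 52
Total wasted = 52 * 119 = 6188

6188


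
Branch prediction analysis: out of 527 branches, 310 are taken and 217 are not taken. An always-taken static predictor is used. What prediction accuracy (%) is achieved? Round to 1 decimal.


Predictor: always-taken
Correct predictions = 310
Accuracy = 310 / 527 * 100 = 58.8%

58.8


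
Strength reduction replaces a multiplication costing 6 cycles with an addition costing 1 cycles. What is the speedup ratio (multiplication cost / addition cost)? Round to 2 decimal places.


Ratio = mult_cost / add_cost = 6 / 1 = 6.0

6.0


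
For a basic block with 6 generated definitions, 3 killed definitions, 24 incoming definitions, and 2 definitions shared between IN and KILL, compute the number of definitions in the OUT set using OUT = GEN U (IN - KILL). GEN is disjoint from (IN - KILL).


IN - KILL: 24 - 2 = 22 surviving definitions
OUT = GEN + surviving = 6 + 22 = 28

28


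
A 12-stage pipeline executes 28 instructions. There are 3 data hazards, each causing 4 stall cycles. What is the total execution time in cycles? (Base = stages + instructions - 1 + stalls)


Base cycles = 12 + 28 - 1 = 39
Total stalls = 3 * 4 = 12
Total = 39 + 12 = 51

51


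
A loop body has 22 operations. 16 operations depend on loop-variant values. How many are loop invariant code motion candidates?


Invariant candidates = total - loop-dependent
= 22 - 16 = 6

6


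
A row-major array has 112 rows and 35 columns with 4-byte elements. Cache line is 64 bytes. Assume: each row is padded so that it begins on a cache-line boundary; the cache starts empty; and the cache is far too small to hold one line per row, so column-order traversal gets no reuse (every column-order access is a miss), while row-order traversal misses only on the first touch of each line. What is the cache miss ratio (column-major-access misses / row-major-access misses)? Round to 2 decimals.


Each row occupies 35 * 4 = 140 bytes and starts on a line boundary, so it spans ceil(140 / 64) = 3 cache lines.
Row-major traversal misses (one per line touched): 112 * ceil(35 * 4 / 64) = 336
Column-major traversal misses (no reuse, every access misses): 112 * 35 = 3920
Ratio = 3920 / 336 = 11.67

11.67


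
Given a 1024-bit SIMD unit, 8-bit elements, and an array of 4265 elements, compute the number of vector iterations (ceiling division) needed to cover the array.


Width = 1024 / 8 = 128 elements per vector op
Iterations = ceil(4265 / 128) = 34

34


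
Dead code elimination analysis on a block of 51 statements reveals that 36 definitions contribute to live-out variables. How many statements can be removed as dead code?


Dead code = total statements - live definitions
= 51 - 36 = 15

15


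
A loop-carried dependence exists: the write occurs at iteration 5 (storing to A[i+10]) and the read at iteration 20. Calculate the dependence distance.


Distance = read iteration - write iteration
= 20 - 5 = 15

15


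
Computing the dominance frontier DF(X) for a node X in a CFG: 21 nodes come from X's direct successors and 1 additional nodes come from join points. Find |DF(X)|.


DF(X) = direct successor contributions + join point contributions
= 21 + 1 = 22

22


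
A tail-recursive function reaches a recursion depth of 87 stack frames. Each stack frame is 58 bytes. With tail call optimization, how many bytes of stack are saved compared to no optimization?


Without TCO: 87 * 58 = 5046 bytes
With TCO: reuse 1 frame = 58 bytes
Savings = 5046 - 58 = 4988

4988


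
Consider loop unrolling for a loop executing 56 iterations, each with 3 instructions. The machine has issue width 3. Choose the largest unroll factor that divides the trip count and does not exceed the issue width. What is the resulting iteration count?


Largest divisor of 56 <= 3 is 2
New iterations = 56 / 2 = 28

28


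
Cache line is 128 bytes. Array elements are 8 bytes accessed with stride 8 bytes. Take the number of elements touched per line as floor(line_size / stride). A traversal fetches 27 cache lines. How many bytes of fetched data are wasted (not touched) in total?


Elements per line = floor(128 / 8) = 16
Bytes used per line = 16 * 8 = 128
Wasted per line = 128 - 128 = 0
Total wasted = 0 * 27 = 0

0


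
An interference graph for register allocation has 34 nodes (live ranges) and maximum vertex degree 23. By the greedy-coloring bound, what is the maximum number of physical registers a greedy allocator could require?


Greedy coloring never needs more than (max_degree + 1) colors: when coloring a vertex, at most max_degree neighbors are already colored.
Upper bound = 23 + 1 = 24

24


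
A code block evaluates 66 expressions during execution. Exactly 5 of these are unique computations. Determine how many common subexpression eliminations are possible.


CSE count = total expressions - unique expressions
= 66 - 5 = 61

61


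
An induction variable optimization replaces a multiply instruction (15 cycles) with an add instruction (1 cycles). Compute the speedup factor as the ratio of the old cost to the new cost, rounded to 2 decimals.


Ratio = mult_cost / add_cost = 15 / 1 = 15.0

15.0


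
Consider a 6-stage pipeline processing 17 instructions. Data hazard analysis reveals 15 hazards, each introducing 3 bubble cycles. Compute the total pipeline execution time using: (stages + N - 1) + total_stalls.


Base cycles = 6 + 17 - 1 = 22
Total stalls = 15 * 3 = 45
Total = 22 + 45 = 67

67


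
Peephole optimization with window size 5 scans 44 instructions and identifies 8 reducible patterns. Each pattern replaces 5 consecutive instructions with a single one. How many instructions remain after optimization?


Each match removes 4 instructions.
Total removed = 8 * 4 = 32
Remaining = 44 - 32 = 12

12


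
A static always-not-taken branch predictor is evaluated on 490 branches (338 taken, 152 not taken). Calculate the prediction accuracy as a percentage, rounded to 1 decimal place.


Predictor: always-not-taken
Correct predictions = 152
Accuracy = 152 / 490 * 100 = 31.0%

31.0


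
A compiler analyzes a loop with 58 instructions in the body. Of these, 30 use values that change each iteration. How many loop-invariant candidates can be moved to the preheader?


Invariant candidates = total - loop-dependent
= 58 - 30 = 28

28


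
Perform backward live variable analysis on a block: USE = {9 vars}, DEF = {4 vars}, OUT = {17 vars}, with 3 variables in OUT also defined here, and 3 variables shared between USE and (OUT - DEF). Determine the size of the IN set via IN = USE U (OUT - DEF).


OUT - DEF: 17 - 3 = 14
|IN| = |USE| + |OUT - DEF| - |USE ∩ (OUT - DEF)| = 9 + 14 - 3 = 20

20


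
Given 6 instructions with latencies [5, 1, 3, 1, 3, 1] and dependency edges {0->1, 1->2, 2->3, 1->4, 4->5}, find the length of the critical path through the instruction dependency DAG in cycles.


Compute longest path through dependency graph: dist(Ik) = max over predecessors of dist + latency(Ik).
dist(I0) = latency 5 = 5
dist(I1) = dist(I0) + 1 = 5 + 1 = 6
dist(I2) = dist(I1) + 3 = 6 + 3 = 9
dist(I3) = dist(I2) + 1 = 9 + 1 = 10
dist(I4) = dist(I1) + 3 = 6 + 3 = 9
dist(I5) = dist(I4) + 1 = 9 + 1 = 10
Critical path = max dist = 10

10


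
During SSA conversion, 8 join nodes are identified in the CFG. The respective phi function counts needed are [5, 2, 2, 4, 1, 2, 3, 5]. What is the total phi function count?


Total phi functions = sum of phi functions at each join node
= 5 + 2 + 2 + 4 + 1 + 2 + 3 + 5 = 24

24


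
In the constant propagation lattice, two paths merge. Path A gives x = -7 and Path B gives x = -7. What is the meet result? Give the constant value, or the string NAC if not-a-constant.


Meet operation: if both paths give the same constant, result is that constant; if they differ, result is NAC (not-a-constant).
Path A: -7, Path B: -7 -> equal
Result: constant -> -7

-7


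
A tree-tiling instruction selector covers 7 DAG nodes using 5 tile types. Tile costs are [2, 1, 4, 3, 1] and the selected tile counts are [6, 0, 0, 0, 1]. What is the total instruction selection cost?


Total cost = sum(count_i * cost_i)
= 6*2 + 0*1 + 0*4 + 0*3 + 1*1
= 13

13


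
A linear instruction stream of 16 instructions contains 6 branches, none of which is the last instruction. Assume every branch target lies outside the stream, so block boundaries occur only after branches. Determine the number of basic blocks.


With no in-sequence branch targets, the leaders are the first instruction plus the instruction after each branch.
Number of basic blocks = branches + 1
= 6 + 1 = 7

7


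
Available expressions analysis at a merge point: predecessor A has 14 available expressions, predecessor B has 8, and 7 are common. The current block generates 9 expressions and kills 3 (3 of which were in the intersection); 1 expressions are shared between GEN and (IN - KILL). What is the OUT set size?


IN = intersection of predecessors = 7
IN - KILL = 7 - 3 = 4
|OUT| = |GEN| + |IN - KILL| - |GEN ∩ (IN - KILL)| = 9 + 4 - 1 = 12

12


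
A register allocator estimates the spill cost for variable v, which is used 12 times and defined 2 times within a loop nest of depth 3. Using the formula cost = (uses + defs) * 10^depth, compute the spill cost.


uses + defs = 12 + 2 = 14
10^3 = 1000
Spill cost = 14 * 1000 = 14000

14000


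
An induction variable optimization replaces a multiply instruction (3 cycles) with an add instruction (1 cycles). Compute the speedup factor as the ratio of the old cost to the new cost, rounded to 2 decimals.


Ratio = mult_cost / add_cost = 3 / 1 = 3.0

3.0


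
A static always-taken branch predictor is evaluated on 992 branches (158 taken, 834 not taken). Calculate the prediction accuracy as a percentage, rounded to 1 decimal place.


Predictor: always-taken
Correct predictions = 158
Accuracy = 158 / 992 * 100 = 15.9%

15.9


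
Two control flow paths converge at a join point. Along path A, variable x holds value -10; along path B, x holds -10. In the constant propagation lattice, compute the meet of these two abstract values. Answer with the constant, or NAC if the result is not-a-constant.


Meet operation: if both paths give the same constant, result is that constant; if they differ, result is NAC (not-a-constant).
Path A: -10, Path B: -10 -> equal
Result: constant -> -10

-10


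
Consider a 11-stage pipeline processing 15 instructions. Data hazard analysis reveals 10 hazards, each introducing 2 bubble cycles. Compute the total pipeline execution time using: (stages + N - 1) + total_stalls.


Base cycles = 11 + 15 - 1 = 25
Total stalls = 10 * 2 = 20
Total = 25 + 20 = 45

45


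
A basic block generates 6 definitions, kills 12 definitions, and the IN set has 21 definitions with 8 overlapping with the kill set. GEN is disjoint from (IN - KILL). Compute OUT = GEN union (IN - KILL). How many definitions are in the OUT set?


IN - KILL: 21 - 8 = 13 surviving definitions
OUT = GEN + surviving = 6 + 13 = 19

19


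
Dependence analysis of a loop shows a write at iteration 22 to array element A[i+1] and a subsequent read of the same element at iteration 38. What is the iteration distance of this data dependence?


Distance = read iteration - write iteration
= 38 - 22 = 16

16


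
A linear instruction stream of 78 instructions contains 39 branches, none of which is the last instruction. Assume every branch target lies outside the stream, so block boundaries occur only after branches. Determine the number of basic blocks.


With no in-sequence branch targets, the leaders are the first instruction plus the instruction after each branch.
Number of basic blocks = branches + 1
= 39 + 1 = 40

40


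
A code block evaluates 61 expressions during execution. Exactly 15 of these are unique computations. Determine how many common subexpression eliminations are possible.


CSE count = total expressions - unique expressions
= 61 - 15 = 46

46


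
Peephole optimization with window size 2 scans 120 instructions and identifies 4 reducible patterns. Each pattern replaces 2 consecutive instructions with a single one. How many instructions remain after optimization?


Each match removes 1 instructions.
Total removed = 4 * 1 = 4
Remaining = 120 - 4 = 116

116


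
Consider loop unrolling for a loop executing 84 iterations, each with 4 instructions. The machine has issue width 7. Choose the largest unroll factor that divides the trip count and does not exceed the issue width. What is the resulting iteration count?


Largest divisor of 84 <= 7 is 7
New iterations = 84 / 7 = 12

12


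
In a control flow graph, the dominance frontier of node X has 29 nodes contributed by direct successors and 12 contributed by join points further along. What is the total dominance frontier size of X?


DF(X) = direct successor contributions + join point contributions
= 29 + 12 = 41

41


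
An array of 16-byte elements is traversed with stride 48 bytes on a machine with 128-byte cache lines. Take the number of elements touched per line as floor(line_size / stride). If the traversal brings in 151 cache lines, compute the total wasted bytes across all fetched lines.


Elements per line = floor(128 / 48) = 2
Bytes used per line = 2 * 16 = 32
Wasted per line = 128 - 32 = 96
Total wasted = 96 * 151 = 14496

14496


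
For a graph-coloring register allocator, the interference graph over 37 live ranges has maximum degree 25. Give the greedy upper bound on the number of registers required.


Greedy coloring never needs more than (max_degree + 1) colors: when coloring a vertex, at most max_degree neighbors are already colored.
Upper bound = 25 + 1 = 26

26


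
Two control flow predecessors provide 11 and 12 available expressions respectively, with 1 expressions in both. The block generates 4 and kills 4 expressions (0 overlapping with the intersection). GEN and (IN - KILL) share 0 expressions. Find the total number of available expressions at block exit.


IN = intersection of predecessors = 1
IN - KILL = 1 - 0 = 1
|OUT| = |GEN| + |IN - KILL| - |GEN ∩ (IN - KILL)| = 4 + 1 - 0 = 5

5


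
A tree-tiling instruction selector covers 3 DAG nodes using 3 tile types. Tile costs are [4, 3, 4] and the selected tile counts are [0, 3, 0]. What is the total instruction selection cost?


Total cost = sum(count_i * cost_i)
= 0*4 + 3*3 + 0*4
= 9

9


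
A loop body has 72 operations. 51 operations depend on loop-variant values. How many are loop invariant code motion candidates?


Invariant candidates = total - loop-dependent
= 72 - 51 = 21

21


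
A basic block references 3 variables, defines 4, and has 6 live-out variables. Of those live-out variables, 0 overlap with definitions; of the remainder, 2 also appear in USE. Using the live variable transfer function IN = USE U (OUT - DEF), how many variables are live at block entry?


OUT - DEF: 6 - 0 = 6
|IN| = |USE| + |OUT - DEF| - |USE ∩ (OUT - DEF)| = 3 + 6 - 2 = 7

7


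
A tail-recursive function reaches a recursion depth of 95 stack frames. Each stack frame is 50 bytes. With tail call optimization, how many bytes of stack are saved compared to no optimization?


Without TCO: 95 * 50 = 4750 bytes
With TCO: reuse 1 frame = 50 bytes
Savings = 4750 - 50 = 4700

4700


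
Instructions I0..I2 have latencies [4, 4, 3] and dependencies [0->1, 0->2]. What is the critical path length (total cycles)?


Compute longest path through dependency graph: dist(Ik) = max over predecessors of dist + latency(Ik).
dist(I0) = latency 4 = 4
dist(I1) = dist(I0) + 4 = 4 + 4 = 8
dist(I2) = dist(I0) + 3 = 4 + 3 = 7
Critical path = max dist = 8

8


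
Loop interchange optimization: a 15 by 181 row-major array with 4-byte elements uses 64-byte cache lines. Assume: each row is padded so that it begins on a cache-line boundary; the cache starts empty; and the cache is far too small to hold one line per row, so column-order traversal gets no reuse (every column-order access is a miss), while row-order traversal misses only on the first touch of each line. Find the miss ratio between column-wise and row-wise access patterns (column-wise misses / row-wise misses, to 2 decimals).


Each row occupies 181 * 4 = 724 bytes and starts on a line boundary, so it spans ceil(724 / 64) = 12 cache lines.
Row-major traversal misses (one per line touched): 15 * ceil(181 * 4 / 64) = 180
Column-major traversal misses (no reuse, every access misses): 15 * 181 = 2715
Ratio = 2715 / 180 = 15.08

15.08
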